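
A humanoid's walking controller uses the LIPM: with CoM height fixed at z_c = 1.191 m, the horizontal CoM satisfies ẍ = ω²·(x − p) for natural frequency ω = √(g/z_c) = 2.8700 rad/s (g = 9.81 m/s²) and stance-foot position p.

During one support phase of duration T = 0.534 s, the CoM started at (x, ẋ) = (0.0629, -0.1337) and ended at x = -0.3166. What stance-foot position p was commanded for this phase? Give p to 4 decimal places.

ωT = 2.8700·0.534 = 1.532580; cosh(ωT) = 2.423042, sinh(ωT) = 2.207065
x(T) = p + (x₀−p)·cosh(ωT) + (ẋ₀/ω)·sinh(ωT) ⇒ p·(1 − cosh) = x(T) − x₀·cosh − (ẋ₀/ω)·sinh
numerator   = -0.3166 − (0.0629)·2.423042 − (-0.1337/2.8700)·2.207065 = -0.366192
denominator = 1 − 2.423042 = -1.423042
p = -0.366192 / -1.423042 = 0.2573

p = 0.2573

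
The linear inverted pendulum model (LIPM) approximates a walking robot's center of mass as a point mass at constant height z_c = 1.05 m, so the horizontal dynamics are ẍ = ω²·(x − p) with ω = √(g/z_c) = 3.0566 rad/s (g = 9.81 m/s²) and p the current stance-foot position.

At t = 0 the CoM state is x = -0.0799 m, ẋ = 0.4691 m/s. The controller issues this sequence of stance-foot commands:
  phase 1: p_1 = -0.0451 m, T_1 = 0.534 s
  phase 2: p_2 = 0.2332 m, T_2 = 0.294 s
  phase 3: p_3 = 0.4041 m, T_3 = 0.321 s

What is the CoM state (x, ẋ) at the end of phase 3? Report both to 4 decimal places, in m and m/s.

x = 1.1970, ẋ = 2.7665

phase 1: p=-0.0451, T=0.534, ωT=1.632224, cosh=2.655367, sinh=2.459873; start (x,ẋ)=(-0.079900, 0.469100) → end (x,ẋ)=(0.240013, 0.983977)
phase 2: p=0.2332, T=0.294, ωT=0.898640, cosh=1.431692, sinh=1.024569; start (x,ẋ)=(0.240013, 0.983977) → end (x,ẋ)=(0.572782, 1.430088)
phase 3: p=0.4041, T=0.321, ωT=0.981169, cosh=1.521222, sinh=1.146349; start (x,ẋ)=(0.572782, 1.430088) → end (x,ẋ)=(1.197044, 2.766531)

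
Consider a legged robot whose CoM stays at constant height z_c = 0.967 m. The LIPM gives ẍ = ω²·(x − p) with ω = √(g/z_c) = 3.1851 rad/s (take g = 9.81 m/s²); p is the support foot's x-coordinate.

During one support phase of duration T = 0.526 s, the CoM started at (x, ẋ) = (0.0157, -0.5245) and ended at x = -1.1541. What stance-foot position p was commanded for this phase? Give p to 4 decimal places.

p = 0.4383

ωT = 3.1851·0.526 = 1.675363; cosh(ωT) = 2.763986, sinh(ωT) = 2.576746
x(T) = p + (x₀−p)·cosh(ωT) + (ẋ₀/ω)·sinh(ωT) ⇒ p·(1 − cosh) = x(T) − x₀·cosh − (ẋ₀/ω)·sinh
numerator   = -1.1541 − (0.0157)·2.763986 − (-0.5245/3.1851)·2.576746 = -0.773174
denominator = 1 − 2.763986 = -1.763986
p = -0.773174 / -1.763986 = 0.4383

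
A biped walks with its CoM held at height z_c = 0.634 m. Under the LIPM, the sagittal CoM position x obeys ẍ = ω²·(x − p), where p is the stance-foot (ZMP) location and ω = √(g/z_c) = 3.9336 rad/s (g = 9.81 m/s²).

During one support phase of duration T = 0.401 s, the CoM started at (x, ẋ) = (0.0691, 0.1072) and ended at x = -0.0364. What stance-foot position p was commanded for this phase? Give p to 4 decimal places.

p = 0.1797

ωT = 3.9336·0.401 = 1.577374; cosh(ωT) = 2.524369, sinh(ωT) = 2.317852
x(T) = p + (x₀−p)·cosh(ωT) + (ẋ₀/ω)·sinh(ωT) ⇒ p·(1 − cosh) = x(T) − x₀·cosh − (ẋ₀/ω)·sinh
numerator   = -0.0364 − (0.0691)·2.524369 − (0.1072/3.9336)·2.317852 = -0.274001
denominator = 1 − 2.524369 = -1.524369
p = -0.274001 / -1.524369 = 0.1797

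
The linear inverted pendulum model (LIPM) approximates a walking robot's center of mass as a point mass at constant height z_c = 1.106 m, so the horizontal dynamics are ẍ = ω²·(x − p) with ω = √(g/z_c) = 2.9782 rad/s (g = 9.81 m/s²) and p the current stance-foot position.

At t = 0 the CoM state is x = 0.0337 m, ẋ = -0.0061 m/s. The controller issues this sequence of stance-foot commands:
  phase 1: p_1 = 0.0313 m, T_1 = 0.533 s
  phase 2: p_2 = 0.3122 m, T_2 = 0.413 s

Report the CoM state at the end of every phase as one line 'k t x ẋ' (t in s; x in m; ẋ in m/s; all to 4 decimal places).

1 0.5330 0.0326 0.0012
2 0.9460 -0.2063 -1.3004

phase 1: p=0.0313, T=0.533, ωT=1.587381, cosh=2.547691, sinh=2.343230; start (x,ẋ)=(0.033700, -0.006100) → end (x,ẋ)=(0.032615, 0.001208)
phase 2: p=0.3122, T=0.413, ωT=1.229997, cosh=1.856756, sinh=1.564462; start (x,ẋ)=(0.032615, 0.001208) → end (x,ẋ)=(-0.206287, -1.300423)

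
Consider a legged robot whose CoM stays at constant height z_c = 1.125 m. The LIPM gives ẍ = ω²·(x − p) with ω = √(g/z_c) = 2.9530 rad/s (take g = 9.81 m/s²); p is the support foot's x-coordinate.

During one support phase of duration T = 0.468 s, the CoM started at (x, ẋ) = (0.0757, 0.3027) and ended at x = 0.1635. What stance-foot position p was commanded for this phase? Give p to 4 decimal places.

p = 0.1683

ωT = 2.9530·0.468 = 1.382004; cosh(ωT) = 2.116975, sinh(ωT) = 1.865900
x(T) = p + (x₀−p)·cosh(ωT) + (ẋ₀/ω)·sinh(ωT) ⇒ p·(1 − cosh) = x(T) − x₀·cosh − (ẋ₀/ω)·sinh
numerator   = 0.1635 − (0.0757)·2.116975 − (0.3027/2.9530)·1.865900 = -0.188021
denominator = 1 − 2.116975 = -1.116975
p = -0.188021 / -1.116975 = 0.1683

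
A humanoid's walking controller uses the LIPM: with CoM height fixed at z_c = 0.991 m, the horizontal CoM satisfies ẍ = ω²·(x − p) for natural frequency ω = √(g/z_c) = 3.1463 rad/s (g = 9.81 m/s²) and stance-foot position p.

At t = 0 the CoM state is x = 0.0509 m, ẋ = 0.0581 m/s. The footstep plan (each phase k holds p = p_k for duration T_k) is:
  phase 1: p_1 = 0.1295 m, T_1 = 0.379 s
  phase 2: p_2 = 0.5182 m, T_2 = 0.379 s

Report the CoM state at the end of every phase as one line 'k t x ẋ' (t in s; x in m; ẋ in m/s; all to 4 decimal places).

phase 1: p=0.1295, T=0.379, ωT=1.192448, cosh=1.799307, sinh=1.495830; start (x,ẋ)=(0.050900, 0.058100) → end (x,ẋ)=(0.015697, -0.265378)
phase 2: p=0.5182, T=0.379, ωT=1.192448, cosh=1.799307, sinh=1.495830; start (x,ẋ)=(0.015697, -0.265378) → end (x,ẋ)=(-0.512125, -2.842442)

1 0.3790 0.0157 -0.2654
2 0.7580 -0.5121 -2.8424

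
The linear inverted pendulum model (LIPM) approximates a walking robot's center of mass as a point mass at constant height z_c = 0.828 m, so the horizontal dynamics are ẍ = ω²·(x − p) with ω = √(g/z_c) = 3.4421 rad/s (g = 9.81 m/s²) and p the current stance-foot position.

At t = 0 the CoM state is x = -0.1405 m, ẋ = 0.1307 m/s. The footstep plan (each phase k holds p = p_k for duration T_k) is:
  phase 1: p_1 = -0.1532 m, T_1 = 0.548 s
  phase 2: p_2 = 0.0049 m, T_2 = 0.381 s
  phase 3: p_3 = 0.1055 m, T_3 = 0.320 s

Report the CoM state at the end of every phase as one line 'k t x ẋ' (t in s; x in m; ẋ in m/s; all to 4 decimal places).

1 0.5480 0.0120 0.5817
2 0.9290 0.3098 1.1997
3 1.2490 0.9132 2.9452

phase 1: p=-0.1532, T=0.548, ωT=1.886271, cosh=3.373183, sinh=3.221547; start (x,ẋ)=(-0.140500, 0.130700) → end (x,ẋ)=(0.011965, 0.581704)
phase 2: p=0.0049, T=0.381, ωT=1.311440, cosh=1.990473, sinh=1.721042; start (x,ẋ)=(0.011965, 0.581704) → end (x,ẋ)=(0.309813, 1.199718)
phase 3: p=0.1055, T=0.320, ωT=1.101472, cosh=1.670486, sinh=1.338105; start (x,ẋ)=(0.309813, 1.199718) → end (x,ẋ)=(0.913188, 2.945155)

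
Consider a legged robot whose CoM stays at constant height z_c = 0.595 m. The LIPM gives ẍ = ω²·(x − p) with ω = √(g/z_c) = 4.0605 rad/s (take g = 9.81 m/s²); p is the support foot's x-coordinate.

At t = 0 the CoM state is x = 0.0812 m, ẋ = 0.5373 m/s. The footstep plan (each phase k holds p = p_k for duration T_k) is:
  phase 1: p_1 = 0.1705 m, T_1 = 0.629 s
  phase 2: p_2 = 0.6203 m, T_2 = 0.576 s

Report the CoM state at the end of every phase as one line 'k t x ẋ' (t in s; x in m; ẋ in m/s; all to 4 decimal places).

phase 1: p=0.1705, T=0.629, ωT=2.554055, cosh=6.468451, sinh=6.390685; start (x,ẋ)=(0.081200, 0.537300) → end (x,ẋ)=(0.438506, 1.158219)
phase 2: p=0.6203, T=0.576, ωT=2.338848, cosh=5.232861, sinh=5.136423; start (x,ẋ)=(0.438506, 1.158219) → end (x,ẋ)=(1.134112, 2.269221)

1 0.6290 0.4385 1.1582
2 1.2050 1.1341 2.2692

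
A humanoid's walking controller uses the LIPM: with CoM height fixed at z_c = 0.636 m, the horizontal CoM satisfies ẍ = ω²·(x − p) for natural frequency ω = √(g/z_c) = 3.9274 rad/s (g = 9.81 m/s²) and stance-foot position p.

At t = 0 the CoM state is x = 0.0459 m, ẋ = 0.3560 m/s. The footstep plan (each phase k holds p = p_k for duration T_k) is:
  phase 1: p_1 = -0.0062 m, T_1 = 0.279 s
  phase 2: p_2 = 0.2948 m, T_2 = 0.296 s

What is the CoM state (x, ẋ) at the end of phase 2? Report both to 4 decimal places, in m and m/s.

x = 0.4472, ẋ = 0.9841

phase 1: p=-0.0062, T=0.279, ωT=1.095745, cosh=1.662850, sinh=1.328559; start (x,ẋ)=(0.045900, 0.356000) → end (x,ẋ)=(0.200862, 0.863821)
phase 2: p=0.2948, T=0.296, ωT=1.162510, cosh=1.755326, sinh=1.442626; start (x,ẋ)=(0.200862, 0.863821) → end (x,ẋ)=(0.447210, 0.984057)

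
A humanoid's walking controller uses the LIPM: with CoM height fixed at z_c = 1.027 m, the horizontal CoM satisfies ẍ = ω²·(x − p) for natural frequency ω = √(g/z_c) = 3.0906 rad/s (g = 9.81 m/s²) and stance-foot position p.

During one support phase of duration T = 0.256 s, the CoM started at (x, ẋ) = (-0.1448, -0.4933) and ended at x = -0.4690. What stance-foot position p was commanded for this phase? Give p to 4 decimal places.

ωT = 3.0906·0.256 = 0.791194; cosh(ωT) = 1.329666, sinh(ωT) = 0.876362
x(T) = p + (x₀−p)·cosh(ωT) + (ẋ₀/ω)·sinh(ωT) ⇒ p·(1 − cosh) = x(T) − x₀·cosh − (ẋ₀/ω)·sinh
numerator   = -0.4690 − (-0.1448)·1.329666 − (-0.4933/3.0906)·0.876362 = -0.136586
denominator = 1 − 1.329666 = -0.329666
p = -0.136586 / -0.329666 = 0.4143

p = 0.4143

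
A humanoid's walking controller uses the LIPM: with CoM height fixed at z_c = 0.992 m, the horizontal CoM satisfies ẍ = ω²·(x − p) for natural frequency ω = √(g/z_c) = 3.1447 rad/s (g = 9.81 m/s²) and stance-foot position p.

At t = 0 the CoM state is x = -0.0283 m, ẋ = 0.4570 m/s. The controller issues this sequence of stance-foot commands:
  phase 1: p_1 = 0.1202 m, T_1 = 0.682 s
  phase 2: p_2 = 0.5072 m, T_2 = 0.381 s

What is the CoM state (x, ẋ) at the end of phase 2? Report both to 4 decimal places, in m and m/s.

phase 1: p=0.1202, T=0.682, ωT=2.144685, cosh=4.328230, sinh=4.211125; start (x,ẋ)=(-0.028300, 0.457000) → end (x,ẋ)=(0.089435, 0.011456)
phase 2: p=0.5072, T=0.381, ωT=1.198131, cosh=1.807837, sinh=1.506079; start (x,ẋ)=(0.089435, 0.011456) → end (x,ẋ)=(-0.242564, -1.957894)

x = -0.2426, ẋ = -1.9579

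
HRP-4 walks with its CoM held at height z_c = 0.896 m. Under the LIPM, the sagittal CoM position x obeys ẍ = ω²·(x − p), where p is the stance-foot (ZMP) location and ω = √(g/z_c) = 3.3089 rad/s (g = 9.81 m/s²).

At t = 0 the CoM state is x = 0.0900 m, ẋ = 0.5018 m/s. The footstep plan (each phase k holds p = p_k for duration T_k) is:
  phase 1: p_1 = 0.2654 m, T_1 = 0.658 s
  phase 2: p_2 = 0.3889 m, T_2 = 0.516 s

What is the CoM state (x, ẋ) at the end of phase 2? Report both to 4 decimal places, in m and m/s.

phase 1: p=0.2654, T=0.658, ωT=2.177256, cosh=4.467710, sinh=4.354357; start (x,ẋ)=(0.090000, 0.501800) → end (x,ẋ)=(0.142109, -0.285290)
phase 2: p=0.3889, T=0.516, ωT=1.707392, cosh=2.847950, sinh=2.666612; start (x,ẋ)=(0.142109, -0.285290) → end (x,ẋ)=(-0.543861, -2.990065)

x = -0.5439, ẋ = -2.9901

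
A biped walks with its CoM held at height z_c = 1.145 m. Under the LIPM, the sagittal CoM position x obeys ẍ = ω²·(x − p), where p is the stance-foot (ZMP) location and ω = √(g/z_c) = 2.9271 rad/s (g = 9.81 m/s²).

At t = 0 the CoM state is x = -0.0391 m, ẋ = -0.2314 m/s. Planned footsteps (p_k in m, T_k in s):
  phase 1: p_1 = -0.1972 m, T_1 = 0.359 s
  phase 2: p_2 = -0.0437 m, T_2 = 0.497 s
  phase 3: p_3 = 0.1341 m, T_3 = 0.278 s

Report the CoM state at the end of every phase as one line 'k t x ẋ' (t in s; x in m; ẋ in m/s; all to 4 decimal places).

1 0.3590 -0.0427 0.2095
2 0.8560 0.1035 0.4791
3 1.1340 0.2412 0.5654

phase 1: p=-0.1972, T=0.359, ωT=1.050829, cosh=1.604834, sinh=1.255187; start (x,ẋ)=(-0.039100, -0.231400) → end (x,ẋ)=(-0.042704, 0.209510)
phase 2: p=-0.0437, T=0.497, ωT=1.454769, cosh=2.258473, sinh=2.025019; start (x,ẋ)=(-0.042704, 0.209510) → end (x,ẋ)=(0.103493, 0.479078)
phase 3: p=0.1341, T=0.278, ωT=0.813734, cosh=1.349759, sinh=0.906558; start (x,ẋ)=(0.103493, 0.479078) → end (x,ẋ)=(0.241164, 0.565420)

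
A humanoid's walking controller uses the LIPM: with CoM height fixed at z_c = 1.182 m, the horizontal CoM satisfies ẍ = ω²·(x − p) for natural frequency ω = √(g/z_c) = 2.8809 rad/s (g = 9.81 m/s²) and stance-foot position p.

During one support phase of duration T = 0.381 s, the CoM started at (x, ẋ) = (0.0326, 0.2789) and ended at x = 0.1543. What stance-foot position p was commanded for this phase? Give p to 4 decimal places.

p = 0.0435

ωT = 2.8809·0.381 = 1.097623; cosh(ωT) = 1.665348, sinh(ωT) = 1.331685
x(T) = p + (x₀−p)·cosh(ωT) + (ẋ₀/ω)·sinh(ωT) ⇒ p·(1 − cosh) = x(T) − x₀·cosh − (ẋ₀/ω)·sinh
numerator   = 0.1543 − (0.0326)·1.665348 − (0.2789/2.8809)·1.331685 = -0.028911
denominator = 1 − 1.665348 = -0.665348
p = -0.028911 / -0.665348 = 0.0435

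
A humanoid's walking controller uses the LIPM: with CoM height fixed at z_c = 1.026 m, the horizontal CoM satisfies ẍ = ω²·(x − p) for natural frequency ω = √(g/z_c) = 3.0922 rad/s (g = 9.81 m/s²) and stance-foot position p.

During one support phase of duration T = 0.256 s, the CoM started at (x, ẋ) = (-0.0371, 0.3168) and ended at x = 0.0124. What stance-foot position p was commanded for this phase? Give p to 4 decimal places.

p = 0.0851

ωT = 3.0922·0.256 = 0.791603; cosh(ωT) = 1.330025, sinh(ωT) = 0.876907
x(T) = p + (x₀−p)·cosh(ωT) + (ẋ₀/ω)·sinh(ωT) ⇒ p·(1 − cosh) = x(T) − x₀·cosh − (ẋ₀/ω)·sinh
numerator   = 0.0124 − (-0.0371)·1.330025 − (0.3168/3.0922)·0.876907 = -0.028096
denominator = 1 − 1.330025 = -0.330025
p = -0.028096 / -0.330025 = 0.0851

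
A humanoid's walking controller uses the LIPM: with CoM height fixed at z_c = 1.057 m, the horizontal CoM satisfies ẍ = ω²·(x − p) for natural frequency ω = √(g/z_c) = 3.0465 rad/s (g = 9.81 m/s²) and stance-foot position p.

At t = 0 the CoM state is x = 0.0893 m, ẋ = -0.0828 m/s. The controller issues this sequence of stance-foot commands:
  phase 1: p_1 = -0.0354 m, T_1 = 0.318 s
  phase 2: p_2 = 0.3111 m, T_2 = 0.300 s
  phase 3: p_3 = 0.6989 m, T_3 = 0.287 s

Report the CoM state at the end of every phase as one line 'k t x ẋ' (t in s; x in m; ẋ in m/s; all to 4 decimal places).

1 0.3180 0.1219 0.3036
2 0.6180 0.1415 -0.1638
3 0.9050 -0.1387 -1.9118

phase 1: p=-0.0354, T=0.318, ωT=0.968787, cosh=1.507145, sinh=1.127602; start (x,ẋ)=(0.089300, -0.082800) → end (x,ẋ)=(0.121894, 0.303583)
phase 2: p=0.3111, T=0.300, ωT=0.913950, cosh=1.447546, sinh=1.046609; start (x,ẋ)=(0.121894, 0.303583) → end (x,ẋ)=(0.141510, -0.163832)
phase 3: p=0.6989, T=0.287, ωT=0.874345, cosh=1.407220, sinh=0.990085; start (x,ẋ)=(0.141510, -0.163832) → end (x,ẋ)=(-0.138714, -1.911800)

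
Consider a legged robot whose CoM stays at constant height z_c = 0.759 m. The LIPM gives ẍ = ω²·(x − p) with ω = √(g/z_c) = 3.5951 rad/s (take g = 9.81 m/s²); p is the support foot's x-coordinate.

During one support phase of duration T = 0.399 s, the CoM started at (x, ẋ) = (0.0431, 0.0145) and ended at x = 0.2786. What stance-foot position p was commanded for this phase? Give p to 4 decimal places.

p = -0.1437

ωT = 3.5951·0.399 = 1.434445; cosh(ωT) = 2.217781, sinh(ωT) = 1.979533
x(T) = p + (x₀−p)·cosh(ωT) + (ẋ₀/ω)·sinh(ωT) ⇒ p·(1 − cosh) = x(T) − x₀·cosh − (ẋ₀/ω)·sinh
numerator   = 0.2786 − (0.0431)·2.217781 − (0.0145/3.5951)·1.979533 = 0.175030
denominator = 1 − 2.217781 = -1.217781
p = 0.175030 / -1.217781 = -0.1437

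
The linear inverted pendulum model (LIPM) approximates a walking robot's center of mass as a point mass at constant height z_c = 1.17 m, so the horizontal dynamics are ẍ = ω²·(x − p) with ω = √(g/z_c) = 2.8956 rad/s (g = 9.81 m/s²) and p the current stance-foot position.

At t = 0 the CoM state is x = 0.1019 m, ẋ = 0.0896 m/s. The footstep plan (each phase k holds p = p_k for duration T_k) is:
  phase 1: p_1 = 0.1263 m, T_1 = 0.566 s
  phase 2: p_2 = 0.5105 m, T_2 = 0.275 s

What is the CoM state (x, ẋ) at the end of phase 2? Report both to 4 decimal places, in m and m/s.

phase 1: p=0.1263, T=0.566, ωT=1.638910, cosh=2.671872, sinh=2.477680; start (x,ẋ)=(0.101900, 0.089600) → end (x,ẋ)=(0.137774, 0.064345)
phase 2: p=0.5105, T=0.275, ωT=0.796290, cosh=1.334149, sinh=0.883150; start (x,ẋ)=(0.137774, 0.064345) → end (x,ẋ)=(0.032854, -0.867306)

x = 0.0329, ẋ = -0.8673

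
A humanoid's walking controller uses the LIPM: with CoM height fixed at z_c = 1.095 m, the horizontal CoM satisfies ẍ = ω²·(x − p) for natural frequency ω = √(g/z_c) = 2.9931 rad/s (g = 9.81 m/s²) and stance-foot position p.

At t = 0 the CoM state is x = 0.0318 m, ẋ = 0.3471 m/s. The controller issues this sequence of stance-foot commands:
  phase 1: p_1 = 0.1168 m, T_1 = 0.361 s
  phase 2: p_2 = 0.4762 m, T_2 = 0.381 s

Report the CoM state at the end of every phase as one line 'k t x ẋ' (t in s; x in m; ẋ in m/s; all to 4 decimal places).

phase 1: p=0.1168, T=0.361, ωT=1.080509, cosh=1.642801, sinh=1.303378; start (x,ẋ)=(0.031800, 0.347100) → end (x,ẋ)=(0.128310, 0.238619)
phase 2: p=0.4762, T=0.381, ωT=1.140371, cosh=1.723815, sinh=1.404114; start (x,ẋ)=(0.128310, 0.238619) → end (x,ẋ)=(-0.011557, -1.050724)

1 0.3610 0.1283 0.2386
2 0.7420 -0.0116 -1.0507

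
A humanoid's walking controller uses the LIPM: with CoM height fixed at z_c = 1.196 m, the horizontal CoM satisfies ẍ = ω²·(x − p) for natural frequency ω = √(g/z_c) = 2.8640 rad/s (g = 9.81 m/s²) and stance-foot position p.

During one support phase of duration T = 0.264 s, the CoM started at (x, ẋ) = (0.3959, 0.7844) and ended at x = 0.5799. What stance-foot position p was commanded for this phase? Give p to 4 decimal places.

p = 0.5406

ωT = 2.8640·0.264 = 0.756096; cosh(ωT) = 1.299720, sinh(ωT) = 0.830224
x(T) = p + (x₀−p)·cosh(ωT) + (ẋ₀/ω)·sinh(ωT) ⇒ p·(1 − cosh) = x(T) − x₀·cosh − (ẋ₀/ω)·sinh
numerator   = 0.5799 − (0.3959)·1.299720 − (0.7844/2.8640)·0.830224 = -0.162043
denominator = 1 − 1.299720 = -0.299720
p = -0.162043 / -0.299720 = 0.5406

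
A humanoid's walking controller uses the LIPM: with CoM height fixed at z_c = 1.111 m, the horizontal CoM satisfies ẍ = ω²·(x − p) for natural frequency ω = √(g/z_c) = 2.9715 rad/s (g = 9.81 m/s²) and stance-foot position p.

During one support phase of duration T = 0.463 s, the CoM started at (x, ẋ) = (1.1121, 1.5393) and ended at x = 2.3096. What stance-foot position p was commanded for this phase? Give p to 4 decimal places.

ωT = 2.9715·0.463 = 1.375804; cosh(ωT) = 2.105448, sinh(ωT) = 1.852812
x(T) = p + (x₀−p)·cosh(ωT) + (ẋ₀/ω)·sinh(ωT) ⇒ p·(1 − cosh) = x(T) − x₀·cosh − (ẋ₀/ω)·sinh
numerator   = 2.3096 − (1.1121)·2.105448 − (1.5393/2.9715)·1.852812 = -0.991665
denominator = 1 − 2.105448 = -1.105448
p = -0.991665 / -1.105448 = 0.8971

p = 0.8971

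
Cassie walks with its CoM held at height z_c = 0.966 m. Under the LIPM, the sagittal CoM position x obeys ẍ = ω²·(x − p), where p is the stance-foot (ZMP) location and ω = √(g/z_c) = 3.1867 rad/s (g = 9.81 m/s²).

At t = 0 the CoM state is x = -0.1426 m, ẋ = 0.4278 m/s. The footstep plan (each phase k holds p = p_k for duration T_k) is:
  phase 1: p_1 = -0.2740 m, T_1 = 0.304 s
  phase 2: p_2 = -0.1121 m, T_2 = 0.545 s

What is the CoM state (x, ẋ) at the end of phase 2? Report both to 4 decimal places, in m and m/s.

x = 1.4011, ẋ = 4.9137

phase 1: p=-0.2740, T=0.304, ωT=0.968757, cosh=1.507111, sinh=1.127556; start (x,ẋ)=(-0.142600, 0.427800) → end (x,ẋ)=(0.075404, 1.116886)
phase 2: p=-0.1121, T=0.545, ωT=1.736752, cosh=2.927479, sinh=2.751387; start (x,ẋ)=(0.075404, 1.116886) → end (x,ẋ)=(1.401129, 4.913664)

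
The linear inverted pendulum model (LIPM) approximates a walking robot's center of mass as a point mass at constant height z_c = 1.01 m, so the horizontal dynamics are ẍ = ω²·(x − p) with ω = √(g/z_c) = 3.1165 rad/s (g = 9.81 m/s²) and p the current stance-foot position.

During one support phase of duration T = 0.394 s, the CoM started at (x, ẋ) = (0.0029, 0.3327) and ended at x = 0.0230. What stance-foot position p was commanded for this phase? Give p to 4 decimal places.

p = 0.1745

ωT = 3.1165·0.394 = 1.227901; cosh(ωT) = 1.853481, sinh(ωT) = 1.560575
x(T) = p + (x₀−p)·cosh(ωT) + (ẋ₀/ω)·sinh(ωT) ⇒ p·(1 − cosh) = x(T) − x₀·cosh − (ẋ₀/ω)·sinh
numerator   = 0.0230 − (0.0029)·1.853481 − (0.3327/3.1165)·1.560575 = -0.148973
denominator = 1 − 1.853481 = -0.853481
p = -0.148973 / -0.853481 = 0.1745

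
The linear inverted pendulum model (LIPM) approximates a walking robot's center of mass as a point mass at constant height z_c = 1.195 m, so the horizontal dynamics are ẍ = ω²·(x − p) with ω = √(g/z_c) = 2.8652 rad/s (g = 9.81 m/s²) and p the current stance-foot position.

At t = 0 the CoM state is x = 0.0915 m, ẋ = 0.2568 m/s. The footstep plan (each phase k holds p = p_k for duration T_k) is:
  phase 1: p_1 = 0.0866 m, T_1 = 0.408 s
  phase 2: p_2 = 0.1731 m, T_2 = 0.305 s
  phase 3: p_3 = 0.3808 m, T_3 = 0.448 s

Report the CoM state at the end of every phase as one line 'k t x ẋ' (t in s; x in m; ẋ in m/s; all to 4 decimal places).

phase 1: p=0.0866, T=0.408, ωT=1.169002, cosh=1.764727, sinh=1.454050; start (x,ẋ)=(0.091500, 0.256800) → end (x,ẋ)=(0.225570, 0.473596)
phase 2: p=0.1731, T=0.305, ωT=0.873886, cosh=1.406766, sinh=0.989439; start (x,ẋ)=(0.225570, 0.473596) → end (x,ẋ)=(0.410459, 0.814987)
phase 3: p=0.3808, T=0.448, ωT=1.283610, cosh=1.943341, sinh=1.666305; start (x,ẋ)=(0.410459, 0.814987) → end (x,ẋ)=(0.912408, 1.725400)

1 0.4080 0.2256 0.4736
2 0.7130 0.4105 0.8150
3 1.1610 0.9124 1.7254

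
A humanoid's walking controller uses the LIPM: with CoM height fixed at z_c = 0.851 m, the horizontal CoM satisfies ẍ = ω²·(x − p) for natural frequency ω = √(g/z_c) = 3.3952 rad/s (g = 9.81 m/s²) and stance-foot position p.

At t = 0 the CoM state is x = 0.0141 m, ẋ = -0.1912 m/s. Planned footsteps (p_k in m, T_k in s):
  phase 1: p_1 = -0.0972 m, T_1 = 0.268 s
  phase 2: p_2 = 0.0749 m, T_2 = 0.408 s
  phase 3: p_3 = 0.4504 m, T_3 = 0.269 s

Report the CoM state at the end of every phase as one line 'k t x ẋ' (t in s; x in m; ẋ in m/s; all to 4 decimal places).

phase 1: p=-0.0972, T=0.268, ωT=0.909914, cosh=1.443333, sinh=1.040774; start (x,ẋ)=(0.014100, -0.191200) → end (x,ẋ)=(0.004832, 0.117328)
phase 2: p=0.0749, T=0.408, ωT=1.385242, cosh=2.123027, sinh=1.872764; start (x,ẋ)=(0.004832, 0.117328) → end (x,ẋ)=(-0.009139, -0.196429)
phase 3: p=0.4504, T=0.269, ωT=0.913309, cosh=1.446875, sinh=1.045681; start (x,ẋ)=(-0.009139, -0.196429) → end (x,ẋ)=(-0.274993, -1.915707)

1 0.2680 0.0048 0.1173
2 0.6760 -0.0091 -0.1964
3 0.9450 -0.2750 -1.9157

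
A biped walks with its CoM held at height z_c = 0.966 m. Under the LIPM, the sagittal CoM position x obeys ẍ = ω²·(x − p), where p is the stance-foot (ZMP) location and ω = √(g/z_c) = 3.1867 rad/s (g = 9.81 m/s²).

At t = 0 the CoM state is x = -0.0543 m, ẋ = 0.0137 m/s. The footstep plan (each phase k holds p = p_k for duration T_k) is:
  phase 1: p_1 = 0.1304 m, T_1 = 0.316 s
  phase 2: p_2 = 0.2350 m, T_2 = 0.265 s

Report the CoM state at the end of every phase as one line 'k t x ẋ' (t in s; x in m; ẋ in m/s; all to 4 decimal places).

1 0.3160 -0.1510 -0.6768
2 0.5810 -0.4985 -2.0996

phase 1: p=0.1304, T=0.316, ωT=1.006997, cosh=1.551342, sinh=1.186027; start (x,ẋ)=(-0.054300, 0.013700) → end (x,ẋ)=(-0.151034, -0.676823)
phase 2: p=0.2350, T=0.265, ωT=0.844476, cosh=1.378270, sinh=0.948487; start (x,ẋ)=(-0.151034, -0.676823) → end (x,ẋ)=(-0.498508, -2.099649)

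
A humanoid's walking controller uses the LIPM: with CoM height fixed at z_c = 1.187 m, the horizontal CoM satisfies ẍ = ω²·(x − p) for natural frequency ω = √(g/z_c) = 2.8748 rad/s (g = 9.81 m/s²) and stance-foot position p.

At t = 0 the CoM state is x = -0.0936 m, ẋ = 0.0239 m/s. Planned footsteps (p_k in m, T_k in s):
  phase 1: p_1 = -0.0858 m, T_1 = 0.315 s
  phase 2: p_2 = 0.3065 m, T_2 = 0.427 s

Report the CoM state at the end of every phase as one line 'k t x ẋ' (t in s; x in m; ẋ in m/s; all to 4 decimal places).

1 0.3150 -0.0884 0.0112
2 0.7420 -0.4192 -1.7503

phase 1: p=-0.0858, T=0.315, ωT=0.905562, cosh=1.438818, sinh=1.034503; start (x,ẋ)=(-0.093600, 0.023900) → end (x,ẋ)=(-0.088422, 0.011191)
phase 2: p=0.3065, T=0.427, ωT=1.227540, cosh=1.852917, sinh=1.559905; start (x,ẋ)=(-0.088422, 0.011191) → end (x,ẋ)=(-0.419186, -1.750260)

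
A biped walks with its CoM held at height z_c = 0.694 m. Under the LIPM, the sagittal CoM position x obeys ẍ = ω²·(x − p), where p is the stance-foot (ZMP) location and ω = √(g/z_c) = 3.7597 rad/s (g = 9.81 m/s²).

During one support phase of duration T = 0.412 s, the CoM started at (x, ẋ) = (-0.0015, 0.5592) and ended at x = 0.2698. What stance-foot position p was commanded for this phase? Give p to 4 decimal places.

p = 0.0416

ωT = 3.7597·0.412 = 1.548996; cosh(ωT) = 2.459603, sinh(ωT) = 2.247142
x(T) = p + (x₀−p)·cosh(ωT) + (ẋ₀/ω)·sinh(ωT) ⇒ p·(1 − cosh) = x(T) − x₀·cosh − (ẋ₀/ω)·sinh
numerator   = 0.2698 − (-0.0015)·2.459603 − (0.5592/3.7597)·2.247142 = -0.060740
denominator = 1 − 2.459603 = -1.459603
p = -0.060740 / -1.459603 = 0.0416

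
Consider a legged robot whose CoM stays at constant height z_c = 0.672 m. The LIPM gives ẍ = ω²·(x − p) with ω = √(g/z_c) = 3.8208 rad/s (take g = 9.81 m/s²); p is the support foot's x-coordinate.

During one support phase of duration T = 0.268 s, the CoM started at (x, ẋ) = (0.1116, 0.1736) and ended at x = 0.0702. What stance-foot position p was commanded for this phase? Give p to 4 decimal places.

p = 0.2804

ωT = 3.8208·0.268 = 1.023974; cosh(ωT) = 1.571702, sinh(ωT) = 1.212537
x(T) = p + (x₀−p)·cosh(ωT) + (ẋ₀/ω)·sinh(ωT) ⇒ p·(1 − cosh) = x(T) − x₀·cosh − (ẋ₀/ω)·sinh
numerator   = 0.0702 − (0.1116)·1.571702 − (0.1736/3.8208)·1.212537 = -0.160294
denominator = 1 − 1.571702 = -0.571702
p = -0.160294 / -0.571702 = 0.2804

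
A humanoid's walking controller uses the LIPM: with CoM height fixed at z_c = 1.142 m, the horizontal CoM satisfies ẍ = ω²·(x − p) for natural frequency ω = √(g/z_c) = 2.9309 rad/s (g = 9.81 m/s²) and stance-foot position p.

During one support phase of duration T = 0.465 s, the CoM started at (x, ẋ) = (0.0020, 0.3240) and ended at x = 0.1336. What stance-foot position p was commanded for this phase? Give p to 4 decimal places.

p = 0.0669

ωT = 2.9309·0.465 = 1.362869; cosh(ωT) = 2.081656, sinh(ωT) = 1.825730
x(T) = p + (x₀−p)·cosh(ωT) + (ẋ₀/ω)·sinh(ωT) ⇒ p·(1 − cosh) = x(T) − x₀·cosh − (ẋ₀/ω)·sinh
numerator   = 0.1336 − (0.0020)·2.081656 − (0.3240/2.9309)·1.825730 = -0.072391
denominator = 1 − 2.081656 = -1.081656
p = -0.072391 / -1.081656 = 0.0669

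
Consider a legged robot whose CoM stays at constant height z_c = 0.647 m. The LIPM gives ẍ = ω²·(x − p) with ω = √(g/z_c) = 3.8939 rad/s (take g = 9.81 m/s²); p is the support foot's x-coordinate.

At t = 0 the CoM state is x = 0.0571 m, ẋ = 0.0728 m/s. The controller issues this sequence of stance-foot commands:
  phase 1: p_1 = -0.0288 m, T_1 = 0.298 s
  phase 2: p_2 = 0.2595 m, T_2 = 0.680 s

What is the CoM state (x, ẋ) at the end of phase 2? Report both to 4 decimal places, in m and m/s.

x = 0.5712, ẋ = 1.2875

phase 1: p=-0.0288, T=0.298, ωT=1.160382, cosh=1.752260, sinh=1.438893; start (x,ẋ)=(0.057100, 0.072800) → end (x,ẋ)=(0.148621, 0.608854)
phase 2: p=0.2595, T=0.680, ωT=2.647852, cosh=7.097236, sinh=7.026433; start (x,ẋ)=(0.148621, 0.608854) → end (x,ẋ)=(0.571222, 1.287493)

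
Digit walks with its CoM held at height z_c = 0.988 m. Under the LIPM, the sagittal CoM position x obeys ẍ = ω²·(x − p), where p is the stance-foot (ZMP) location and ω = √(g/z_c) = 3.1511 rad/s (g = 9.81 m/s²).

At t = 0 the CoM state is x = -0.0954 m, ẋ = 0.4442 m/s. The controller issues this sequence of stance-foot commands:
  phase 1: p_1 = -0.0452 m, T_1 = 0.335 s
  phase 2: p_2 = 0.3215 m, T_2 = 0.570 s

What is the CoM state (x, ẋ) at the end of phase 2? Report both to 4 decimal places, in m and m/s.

x = -0.0334, ẋ = -0.8918

phase 1: p=-0.0452, T=0.335, ωT=1.055619, cosh=1.610865, sinh=1.262887; start (x,ẋ)=(-0.095400, 0.444200) → end (x,ẋ)=(0.051960, 0.515776)
phase 2: p=0.3215, T=0.570, ωT=1.796127, cosh=3.096101, sinh=2.930161; start (x,ẋ)=(0.051960, 0.515776) → end (x,ẋ)=(-0.033412, -0.891834)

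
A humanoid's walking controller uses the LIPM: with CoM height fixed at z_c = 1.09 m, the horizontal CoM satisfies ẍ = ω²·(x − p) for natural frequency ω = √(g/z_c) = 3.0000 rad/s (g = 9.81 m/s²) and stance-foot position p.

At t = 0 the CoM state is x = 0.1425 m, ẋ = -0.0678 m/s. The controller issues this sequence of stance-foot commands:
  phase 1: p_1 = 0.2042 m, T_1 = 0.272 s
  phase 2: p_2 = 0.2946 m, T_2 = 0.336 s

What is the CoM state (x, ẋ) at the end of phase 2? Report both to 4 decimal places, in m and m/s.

phase 1: p=0.2042, T=0.272, ωT=0.816000, cosh=1.351816, sinh=0.909620; start (x,ẋ)=(0.142500, -0.067800) → end (x,ẋ)=(0.100236, -0.260024)
phase 2: p=0.2946, T=0.336, ωT=1.008000, cosh=1.552532, sinh=1.187584; start (x,ẋ)=(0.100236, -0.260024) → end (x,ẋ)=(-0.110090, -1.096167)

x = -0.1101, ẋ = -1.0962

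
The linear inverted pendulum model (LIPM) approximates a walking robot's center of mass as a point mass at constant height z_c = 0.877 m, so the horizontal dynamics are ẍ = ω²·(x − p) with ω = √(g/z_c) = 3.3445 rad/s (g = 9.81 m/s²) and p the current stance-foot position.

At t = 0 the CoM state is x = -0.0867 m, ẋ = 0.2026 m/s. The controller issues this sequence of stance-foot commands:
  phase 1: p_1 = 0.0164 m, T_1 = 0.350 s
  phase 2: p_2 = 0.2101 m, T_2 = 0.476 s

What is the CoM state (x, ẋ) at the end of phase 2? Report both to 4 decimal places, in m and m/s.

x = -0.6274, ẋ = -2.6347

phase 1: p=0.0164, T=0.350, ωT=1.170575, cosh=1.767017, sinh=1.456829; start (x,ẋ)=(-0.086700, 0.202600) → end (x,ẋ)=(-0.077529, -0.144343)
phase 2: p=0.2101, T=0.476, ωT=1.591982, cosh=2.558500, sinh=2.354978; start (x,ẋ)=(-0.077529, -0.144343) → end (x,ẋ)=(-0.627436, -2.634732)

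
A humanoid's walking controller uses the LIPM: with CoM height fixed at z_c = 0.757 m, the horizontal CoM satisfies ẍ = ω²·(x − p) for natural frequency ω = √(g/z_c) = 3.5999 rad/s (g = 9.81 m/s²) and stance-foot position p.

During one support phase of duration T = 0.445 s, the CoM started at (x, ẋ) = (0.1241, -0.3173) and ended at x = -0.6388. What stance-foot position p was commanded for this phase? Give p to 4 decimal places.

ωT = 3.5999·0.445 = 1.601955; cosh(ωT) = 2.582115, sinh(ωT) = 2.380613
x(T) = p + (x₀−p)·cosh(ωT) + (ẋ₀/ω)·sinh(ωT) ⇒ p·(1 − cosh) = x(T) − x₀·cosh − (ẋ₀/ω)·sinh
numerator   = -0.6388 − (0.1241)·2.582115 − (-0.3173/3.5999)·2.380613 = -0.749410
denominator = 1 − 2.582115 = -1.582115
p = -0.749410 / -1.582115 = 0.4737

p = 0.4737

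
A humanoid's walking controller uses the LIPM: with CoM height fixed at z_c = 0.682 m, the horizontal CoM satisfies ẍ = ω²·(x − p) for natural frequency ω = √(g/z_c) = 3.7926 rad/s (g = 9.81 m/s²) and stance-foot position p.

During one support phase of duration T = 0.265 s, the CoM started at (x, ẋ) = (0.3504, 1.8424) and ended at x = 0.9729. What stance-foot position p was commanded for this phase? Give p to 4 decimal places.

ωT = 3.7926·0.265 = 1.005039; cosh(ωT) = 1.549022, sinh(ωT) = 1.182992
x(T) = p + (x₀−p)·cosh(ωT) + (ẋ₀/ω)·sinh(ωT) ⇒ p·(1 − cosh) = x(T) − x₀·cosh − (ẋ₀/ω)·sinh
numerator   = 0.9729 − (0.3504)·1.549022 − (1.8424/3.7926)·1.182992 = -0.144561
denominator = 1 − 1.549022 = -0.549022
p = -0.144561 / -0.549022 = 0.2633

p = 0.2633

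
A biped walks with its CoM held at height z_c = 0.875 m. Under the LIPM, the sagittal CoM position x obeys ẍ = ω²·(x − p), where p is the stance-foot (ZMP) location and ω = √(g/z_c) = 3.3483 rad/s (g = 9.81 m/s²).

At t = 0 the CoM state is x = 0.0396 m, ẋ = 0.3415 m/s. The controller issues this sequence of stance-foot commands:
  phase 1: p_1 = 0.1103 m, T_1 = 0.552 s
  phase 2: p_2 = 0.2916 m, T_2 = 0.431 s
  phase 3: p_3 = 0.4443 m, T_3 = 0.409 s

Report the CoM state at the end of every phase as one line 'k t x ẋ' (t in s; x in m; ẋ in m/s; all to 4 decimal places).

1 0.5520 0.1960 0.3781
2 0.9830 0.3037 0.2055
3 1.3920 0.2629 -0.4354

phase 1: p=0.1103, T=0.552, ωT=1.848262, cosh=3.253142, sinh=3.095631; start (x,ẋ)=(0.039600, 0.341500) → end (x,ẋ)=(0.196033, 0.378135)
phase 2: p=0.2916, T=0.431, ωT=1.443117, cosh=2.235032, sinh=1.998842; start (x,ẋ)=(0.196033, 0.378135) → end (x,ẋ)=(0.303740, 0.205539)
phase 3: p=0.4443, T=0.409, ωT=1.369455, cosh=2.093725, sinh=1.839480; start (x,ẋ)=(0.303740, 0.205539) → end (x,ẋ)=(0.262925, -0.435385)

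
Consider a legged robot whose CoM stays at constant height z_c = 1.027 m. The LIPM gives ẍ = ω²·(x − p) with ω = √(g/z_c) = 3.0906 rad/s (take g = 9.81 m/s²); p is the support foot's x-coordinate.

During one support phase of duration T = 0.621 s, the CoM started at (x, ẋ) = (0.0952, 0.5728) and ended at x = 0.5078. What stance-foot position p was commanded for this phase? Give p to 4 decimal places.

p = 0.1780

ωT = 3.0906·0.621 = 1.919263; cosh(ωT) = 3.481323, sinh(ωT) = 3.334608
x(T) = p + (x₀−p)·cosh(ωT) + (ẋ₀/ω)·sinh(ωT) ⇒ p·(1 − cosh) = x(T) − x₀·cosh − (ẋ₀/ω)·sinh
numerator   = 0.5078 − (0.0952)·3.481323 − (0.5728/3.0906)·3.334608 = -0.441645
denominator = 1 − 3.481323 = -2.481323
p = -0.441645 / -2.481323 = 0.1780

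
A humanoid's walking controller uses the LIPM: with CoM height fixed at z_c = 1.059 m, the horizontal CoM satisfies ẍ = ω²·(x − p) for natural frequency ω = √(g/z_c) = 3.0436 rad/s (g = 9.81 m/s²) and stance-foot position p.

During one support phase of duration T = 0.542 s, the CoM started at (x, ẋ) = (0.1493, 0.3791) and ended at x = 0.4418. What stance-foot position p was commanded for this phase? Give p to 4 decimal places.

p = 0.1609

ωT = 3.0436·0.542 = 1.649631; cosh(ωT) = 2.698590, sinh(ωT) = 2.506470
x(T) = p + (x₀−p)·cosh(ωT) + (ẋ₀/ω)·sinh(ωT) ⇒ p·(1 − cosh) = x(T) − x₀·cosh − (ẋ₀/ω)·sinh
numerator   = 0.4418 − (0.1493)·2.698590 − (0.3791/3.0436)·2.506470 = -0.273296
denominator = 1 − 2.698590 = -1.698590
p = -0.273296 / -1.698590 = 0.1609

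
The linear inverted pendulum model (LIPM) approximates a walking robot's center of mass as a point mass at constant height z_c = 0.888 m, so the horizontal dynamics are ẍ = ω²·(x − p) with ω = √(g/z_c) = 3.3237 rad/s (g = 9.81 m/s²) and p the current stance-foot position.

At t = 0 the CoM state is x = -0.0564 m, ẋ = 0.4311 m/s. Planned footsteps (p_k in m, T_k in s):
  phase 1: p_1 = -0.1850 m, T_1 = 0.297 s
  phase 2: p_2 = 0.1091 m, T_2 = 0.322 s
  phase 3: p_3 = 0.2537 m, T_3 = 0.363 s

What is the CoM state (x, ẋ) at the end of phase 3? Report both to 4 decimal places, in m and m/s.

phase 1: p=-0.1850, T=0.297, ωT=0.987139, cosh=1.528093, sinh=1.155452; start (x,ẋ)=(-0.056400, 0.431100) → end (x,ẋ)=(0.161381, 1.152633)
phase 2: p=0.1091, T=0.322, ωT=1.070231, cosh=1.629492, sinh=1.286563; start (x,ẋ)=(0.161381, 1.152633) → end (x,ẋ)=(0.640461, 2.101766)
phase 3: p=0.2537, T=0.363, ωT=1.206503, cosh=1.820510, sinh=1.521268; start (x,ẋ)=(0.640461, 2.101766) → end (x,ẋ)=(1.919787, 5.781841)

x = 1.9198, ẋ = 5.7818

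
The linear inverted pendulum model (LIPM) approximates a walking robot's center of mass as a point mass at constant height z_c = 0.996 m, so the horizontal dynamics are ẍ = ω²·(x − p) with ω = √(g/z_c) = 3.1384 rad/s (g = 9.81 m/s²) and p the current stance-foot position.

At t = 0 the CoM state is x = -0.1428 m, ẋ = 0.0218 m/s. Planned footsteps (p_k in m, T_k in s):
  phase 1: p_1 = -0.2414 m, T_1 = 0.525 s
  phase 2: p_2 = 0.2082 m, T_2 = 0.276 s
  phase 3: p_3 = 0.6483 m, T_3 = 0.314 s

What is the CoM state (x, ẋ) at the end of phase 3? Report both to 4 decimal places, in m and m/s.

phase 1: p=-0.2414, T=0.525, ωT=1.647660, cosh=2.693655, sinh=2.501155; start (x,ẋ)=(-0.142800, 0.021800) → end (x,ẋ)=(0.041568, 0.832695)
phase 2: p=0.2082, T=0.276, ωT=0.866198, cosh=1.399201, sinh=0.978653; start (x,ẋ)=(0.041568, 0.832695) → end (x,ẋ)=(0.234709, 0.653312)
phase 3: p=0.6483, T=0.314, ωT=0.985458, cosh=1.526153, sinh=1.152885; start (x,ẋ)=(0.234709, 0.653312) → end (x,ẋ)=(0.257090, -0.499406)

x = 0.2571, ẋ = -0.4994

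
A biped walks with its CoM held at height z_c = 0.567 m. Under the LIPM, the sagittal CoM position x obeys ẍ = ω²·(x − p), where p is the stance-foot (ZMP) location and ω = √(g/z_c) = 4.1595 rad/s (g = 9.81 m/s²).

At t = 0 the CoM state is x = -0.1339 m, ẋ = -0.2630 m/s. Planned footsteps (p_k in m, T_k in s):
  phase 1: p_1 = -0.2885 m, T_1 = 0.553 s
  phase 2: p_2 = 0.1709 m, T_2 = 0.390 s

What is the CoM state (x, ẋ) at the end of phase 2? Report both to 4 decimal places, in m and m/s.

phase 1: p=-0.2885, T=0.553, ωT=2.300204, cosh=5.038225, sinh=4.937987; start (x,ẋ)=(-0.133900, -0.263000) → end (x,ẋ)=(0.178187, 1.850362)
phase 2: p=0.1709, T=0.390, ωT=1.622205, cosh=2.630854, sinh=2.433391; start (x,ẋ)=(0.178187, 1.850362) → end (x,ẋ)=(1.272570, 4.941788)

x = 1.2726, ẋ = 4.9418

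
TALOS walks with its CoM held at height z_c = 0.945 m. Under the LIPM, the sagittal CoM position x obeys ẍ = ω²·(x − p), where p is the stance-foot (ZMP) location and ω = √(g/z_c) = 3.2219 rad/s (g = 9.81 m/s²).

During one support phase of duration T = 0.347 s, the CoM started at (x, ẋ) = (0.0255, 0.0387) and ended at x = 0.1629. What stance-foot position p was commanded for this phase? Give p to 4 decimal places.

ωT = 3.2219·0.347 = 1.117999; cosh(ωT) = 1.692831, sinh(ωT) = 1.365898
x(T) = p + (x₀−p)·cosh(ωT) + (ẋ₀/ω)·sinh(ωT) ⇒ p·(1 − cosh) = x(T) − x₀·cosh − (ẋ₀/ω)·sinh
numerator   = 0.1629 − (0.0255)·1.692831 − (0.0387/3.2219)·1.365898 = 0.103326
denominator = 1 − 1.692831 = -0.692831
p = 0.103326 / -0.692831 = -0.1491

p = -0.1491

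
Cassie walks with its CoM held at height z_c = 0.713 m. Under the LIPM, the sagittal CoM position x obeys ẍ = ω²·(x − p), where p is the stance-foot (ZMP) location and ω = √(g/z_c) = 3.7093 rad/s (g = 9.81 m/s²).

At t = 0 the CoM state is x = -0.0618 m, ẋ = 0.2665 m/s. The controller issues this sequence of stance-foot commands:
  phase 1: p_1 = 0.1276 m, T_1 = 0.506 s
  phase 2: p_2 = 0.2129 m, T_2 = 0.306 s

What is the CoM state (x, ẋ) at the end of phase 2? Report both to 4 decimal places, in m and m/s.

phase 1: p=0.1276, T=0.506, ωT=1.876906, cosh=3.343161, sinh=3.190098; start (x,ẋ)=(-0.061800, 0.266500) → end (x,ẋ)=(-0.276397, -1.350223)
phase 2: p=0.2129, T=0.306, ωT=1.135046, cosh=1.716362, sinh=1.394954; start (x,ẋ)=(-0.276397, -1.350223) → end (x,ẋ)=(-1.134689, -4.849246)

x = -1.1347, ẋ = -4.8492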